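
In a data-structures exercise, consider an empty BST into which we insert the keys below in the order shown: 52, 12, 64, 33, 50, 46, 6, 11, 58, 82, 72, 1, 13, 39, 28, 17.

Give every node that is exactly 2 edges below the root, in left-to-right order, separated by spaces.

52: root
12: left child of 52 (depth 1)
64: right child of 52 (depth 1)
33: right child of 12 (depth 2)
50: right child of 33 (depth 3)
46: left child of 50 (depth 4)
6: left child of 12 (depth 2)
11: right child of 6 (depth 3)
58: left child of 64 (depth 2)
82: right child of 64 (depth 2)
72: left child of 82 (depth 3)
1: left child of 6 (depth 3)
13: left child of 33 (depth 3)
39: left child of 46 (depth 5)
28: right child of 13 (depth 4)
17: left child of 28 (depth 5)

6 33 58 82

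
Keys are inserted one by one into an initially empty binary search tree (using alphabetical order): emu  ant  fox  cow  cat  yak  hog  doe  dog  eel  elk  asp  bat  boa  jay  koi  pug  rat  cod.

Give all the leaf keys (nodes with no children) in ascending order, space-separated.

Resulting structure (node: left, right):
  emu: L=ant, R=fox
  ant: L=–, R=cow
  fox: L=–, R=yak
  cow: L=cat, R=doe
  cat: L=asp, R=cod
  yak: L=hog, R=–
  hog: L=–, R=jay
  doe: L=–, R=dog
  dog: L=–, R=eel
  eel: L=–, R=elk
  elk: L=–, R=–
  asp: L=–, R=bat
  bat: L=–, R=boa
  boa: L=–, R=–
  jay: L=–, R=koi
  koi: L=–, R=pug
  pug: L=–, R=rat
  rat: L=–, R=–
  cod: L=–, R=–

boa cod elk rat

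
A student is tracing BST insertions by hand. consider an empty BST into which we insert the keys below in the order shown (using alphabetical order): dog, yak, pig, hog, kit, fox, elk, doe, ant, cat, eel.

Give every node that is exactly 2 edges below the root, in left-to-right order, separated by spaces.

ant pig

dog: root
yak: right child of dog (depth 1)
pig: left child of yak (depth 2)
hog: left child of pig (depth 3)
kit: right child of hog (depth 4)
fox: left child of hog (depth 4)
elk: left child of fox (depth 5)
doe: left child of dog (depth 1)
ant: left child of doe (depth 2)
cat: right child of ant (depth 3)
eel: left child of elk (depth 6)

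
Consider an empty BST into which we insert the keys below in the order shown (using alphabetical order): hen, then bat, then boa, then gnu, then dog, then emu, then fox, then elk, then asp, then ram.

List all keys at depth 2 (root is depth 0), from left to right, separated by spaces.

asp boa

Insert hen: tree is empty, so hen becomes the root.
Insert bat: bat < hen → go left. Place as left child of hen.
Insert boa: boa < hen → go left; boa > bat → go right. Place as right child of bat.
Insert gnu: gnu < hen → go left; gnu > bat → go right; gnu > boa → go right. Place as right child of boa.
Insert dog: dog < hen → go left; dog > bat → go right; dog > boa → go right; dog < gnu → go left. Place as left child of gnu.
Insert emu: emu < hen → go left; emu > bat → go right; emu > boa → go right; emu < gnu → go left; emu > dog → go right. Place as right child of dog.
Insert fox: fox < hen → go left; fox > bat → go right; fox > boa → go right; fox < gnu → go left; fox > dog → go right; fox > emu → go right. Place as right child of emu.
Insert elk: elk < hen → go left; elk > bat → go right; elk > boa → go right; elk < gnu → go left; elk > dog → go right; elk < emu → go left. Place as left child of emu.
Insert asp: asp < hen → go left; asp < bat → go left. Place as left child of bat.
Insert ram: ram > hen → go right. Place as right child of hen.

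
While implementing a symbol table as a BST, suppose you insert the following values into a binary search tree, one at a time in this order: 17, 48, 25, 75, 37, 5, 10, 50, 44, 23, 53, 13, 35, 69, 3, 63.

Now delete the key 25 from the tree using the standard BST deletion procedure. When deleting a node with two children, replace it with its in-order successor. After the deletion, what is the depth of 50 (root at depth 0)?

3

Resulting structure (node: left, right):
  17: L=5, R=48
  48: L=25, R=75
  25: L=23, R=37
  75: L=50, R=–
  37: L=35, R=44
  5: L=3, R=10
  10: L=–, R=13
  50: L=–, R=53
  44: L=–, R=–
  23: L=–, R=–
  53: L=–, R=69
  13: L=–, R=–
  35: L=–, R=–
  69: L=63, R=–
  3: L=–, R=–
  63: L=–, R=–

Delete 25 (two children — replace with in-order successor).
After deletion, path to 50: 17 → 48 → 75 → 50.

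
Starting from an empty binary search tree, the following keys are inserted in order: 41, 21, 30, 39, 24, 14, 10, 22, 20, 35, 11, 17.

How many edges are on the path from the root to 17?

4

Insert 41: tree is empty, so 41 becomes the root.
Insert 21: 21 < 41 → go left. Place as left child of 41.
Insert 30: 30 < 41 → go left; 30 > 21 → go right. Place as right child of 21.
Insert 39: 39 < 41 → go left; 39 > 21 → go right; 39 > 30 → go right. Place as right child of 30.
Insert 24: 24 < 41 → go left; 24 > 21 → go right; 24 < 30 → go left. Place as left child of 30.
Insert 14: 14 < 41 → go left; 14 < 21 → go left. Place as left child of 21.
Insert 10: 10 < 41 → go left; 10 < 21 → go left; 10 < 14 → go left. Place as left child of 14.
Insert 22: 22 < 41 → go left; 22 > 21 → go right; 22 < 30 → go left; 22 < 24 → go left. Place as left child of 24.
Insert 20: 20 < 41 → go left; 20 < 21 → go left; 20 > 14 → go right. Place as right child of 14.
Insert 35: 35 < 41 → go left; 35 > 21 → go right; 35 > 30 → go right; 35 < 39 → go left. Place as left child of 39.
Insert 11: 11 < 41 → go left; 11 < 21 → go left; 11 < 14 → go left; 11 > 10 → go right. Place as right child of 10.
Insert 17: 17 < 41 → go left; 17 < 21 → go left; 17 > 14 → go right; 17 < 20 → go left. Place as left child of 20.

Path to 17: 41 → 21 → 14 → 20 → 17, which is 4 edges.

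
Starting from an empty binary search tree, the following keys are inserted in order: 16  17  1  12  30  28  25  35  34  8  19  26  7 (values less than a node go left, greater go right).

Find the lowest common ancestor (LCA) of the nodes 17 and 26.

17

16: root
17: right child of 16 (depth 1)
1: left child of 16 (depth 1)
12: right child of 1 (depth 2)
30: right child of 17 (depth 2)
28: left child of 30 (depth 3)
25: left child of 28 (depth 4)
35: right child of 30 (depth 3)
34: left child of 35 (depth 4)
8: left child of 12 (depth 3)
19: left child of 25 (depth 5)
26: right child of 25 (depth 5)
7: left child of 8 (depth 4)

Path to 17: 16 → 17
Path to 26: 16 → 17 → 30 → 28 → 25 → 26
17 lies on both paths and is an ancestor of the other node.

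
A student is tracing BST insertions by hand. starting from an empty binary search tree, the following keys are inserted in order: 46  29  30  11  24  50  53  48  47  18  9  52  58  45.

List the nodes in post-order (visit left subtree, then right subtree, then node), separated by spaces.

46: root
29: left child of 46 (depth 1)
30: right child of 29 (depth 2)
11: left child of 29 (depth 2)
24: right child of 11 (depth 3)
50: right child of 46 (depth 1)
53: right child of 50 (depth 2)
48: left child of 50 (depth 2)
47: left child of 48 (depth 3)
18: left child of 24 (depth 4)
9: left child of 11 (depth 3)
52: left child of 53 (depth 3)
58: right child of 53 (depth 3)
45: right child of 30 (depth 3)

9 18 24 11 45 30 29 47 48 52 58 53 50 46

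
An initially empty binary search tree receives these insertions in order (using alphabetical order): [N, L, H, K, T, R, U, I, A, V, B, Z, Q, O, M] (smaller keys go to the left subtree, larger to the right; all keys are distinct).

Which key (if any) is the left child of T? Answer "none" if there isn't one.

R

N: root
L: left child of N (depth 1)
H: left child of L (depth 2)
K: right child of H (depth 3)
T: right child of N (depth 1)
R: left child of T (depth 2)
U: right child of T (depth 2)
I: left child of K (depth 4)
A: left child of H (depth 3)
V: right child of U (depth 3)
B: right child of A (depth 4)
Z: right child of V (depth 4)
Q: left child of R (depth 3)
O: left child of Q (depth 4)
M: right child of L (depth 2)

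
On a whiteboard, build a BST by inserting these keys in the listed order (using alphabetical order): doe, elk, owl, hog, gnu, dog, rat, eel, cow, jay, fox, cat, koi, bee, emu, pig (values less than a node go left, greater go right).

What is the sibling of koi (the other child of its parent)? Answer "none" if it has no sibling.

none

Insert doe: tree is empty, so doe becomes the root.
Insert elk: elk > doe → go right. Place as right child of doe.
Insert owl: owl > doe → go right; owl > elk → go right. Place as right child of elk.
Insert hog: hog > doe → go right; hog > elk → go right; hog < owl → go left. Place as left child of owl.
Insert gnu: gnu > doe → go right; gnu > elk → go right; gnu < owl → go left; gnu < hog → go left. Place as left child of hog.
Insert dog: dog > doe → go right; dog < elk → go left. Place as left child of elk.
Insert rat: rat > doe → go right; rat > elk → go right; rat > owl → go right. Place as right child of owl.
Insert eel: eel > doe → go right; eel < elk → go left; eel > dog → go right. Place as right child of dog.
Insert cow: cow < doe → go left. Place as left child of doe.
Insert jay: jay > doe → go right; jay > elk → go right; jay < owl → go left; jay > hog → go right. Place as right child of hog.
Insert fox: fox > doe → go right; fox > elk → go right; fox < owl → go left; fox < hog → go left; fox < gnu → go left. Place as left child of gnu.
Insert cat: cat < doe → go left; cat < cow → go left. Place as left child of cow.
Insert koi: koi > doe → go right; koi > elk → go right; koi < owl → go left; koi > hog → go right; koi > jay → go right. Place as right child of jay.
Insert bee: bee < doe → go left; bee < cow → go left; bee < cat → go left. Place as left child of cat.
Insert emu: emu > doe → go right; emu > elk → go right; emu < owl → go left; emu < hog → go left; emu < gnu → go left; emu < fox → go left. Place as left child of fox.
Insert pig: pig > doe → go right; pig > elk → go right; pig > owl → go right; pig < rat → go left. Place as left child of rat.

koi's parent is jay, which has only one child.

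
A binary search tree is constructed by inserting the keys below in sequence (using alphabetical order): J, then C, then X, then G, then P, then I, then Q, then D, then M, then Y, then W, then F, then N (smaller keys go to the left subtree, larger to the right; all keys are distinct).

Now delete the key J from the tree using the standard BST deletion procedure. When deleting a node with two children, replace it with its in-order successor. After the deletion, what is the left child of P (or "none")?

N

J: root
C: left child of J (depth 1)
X: right child of J (depth 1)
G: right child of C (depth 2)
P: left child of X (depth 2)
I: right child of G (depth 3)
Q: right child of P (depth 3)
D: left child of G (depth 3)
M: left child of P (depth 3)
Y: right child of X (depth 2)
W: right child of Q (depth 4)
F: right child of D (depth 4)
N: right child of M (depth 4)

Delete J (two children — replace with in-order successor).
After deletion, P's left child: N.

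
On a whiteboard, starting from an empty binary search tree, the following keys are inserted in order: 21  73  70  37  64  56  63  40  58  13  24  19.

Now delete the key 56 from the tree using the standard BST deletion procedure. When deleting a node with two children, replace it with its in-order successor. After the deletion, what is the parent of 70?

73

Resulting structure (node: left, right):
  21: L=13, R=73
  73: L=70, R=–
  70: L=37, R=–
  37: L=24, R=64
  64: L=56, R=–
  56: L=40, R=63
  63: L=58, R=–
  40: L=–, R=–
  58: L=–, R=–
  13: L=–, R=19
  24: L=–, R=–
  19: L=–, R=–

Delete 56 (two children — replace with in-order successor).
After deletion, 70's parent is 73.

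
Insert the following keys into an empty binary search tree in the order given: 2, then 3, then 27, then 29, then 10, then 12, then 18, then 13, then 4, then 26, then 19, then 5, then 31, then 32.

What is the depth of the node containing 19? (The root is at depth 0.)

2: root
3: right child of 2 (depth 1)
27: right child of 3 (depth 2)
29: right child of 27 (depth 3)
10: left child of 27 (depth 3)
12: right child of 10 (depth 4)
18: right child of 12 (depth 5)
13: left child of 18 (depth 6)
4: left child of 10 (depth 4)
26: right child of 18 (depth 6)
19: left child of 26 (depth 7)
5: right child of 4 (depth 5)
31: right child of 29 (depth 4)
32: right child of 31 (depth 5)

Path to 19: 2 → 3 → 27 → 10 → 12 → 18 → 26 → 19, which is 7 edges.

7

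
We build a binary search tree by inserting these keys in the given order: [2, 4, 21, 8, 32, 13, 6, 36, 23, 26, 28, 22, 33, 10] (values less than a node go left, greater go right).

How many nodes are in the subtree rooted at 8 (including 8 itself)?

2: root
4: right child of 2 (depth 1)
21: right child of 4 (depth 2)
8: left child of 21 (depth 3)
32: right child of 21 (depth 3)
13: right child of 8 (depth 4)
6: left child of 8 (depth 4)
36: right child of 32 (depth 4)
23: left child of 32 (depth 4)
26: right child of 23 (depth 5)
28: right child of 26 (depth 6)
22: left child of 23 (depth 5)
33: left child of 36 (depth 5)
10: left child of 13 (depth 5)

Subtree rooted at 8 contains: 8, 6, 13, 10 — 4 nodes.

4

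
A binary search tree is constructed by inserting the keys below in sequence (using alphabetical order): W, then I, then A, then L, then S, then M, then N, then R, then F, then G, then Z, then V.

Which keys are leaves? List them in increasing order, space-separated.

Insert W: tree is empty, so W becomes the root.
Insert I: I < W → go left. Place as left child of W.
Insert A: A < W → go left; A < I → go left. Place as left child of I.
Insert L: L < W → go left; L > I → go right. Place as right child of I.
Insert S: S < W → go left; S > I → go right; S > L → go right. Place as right child of L.
Insert M: M < W → go left; M > I → go right; M > L → go right; M < S → go left. Place as left child of S.
Insert N: N < W → go left; N > I → go right; N > L → go right; N < S → go left; N > M → go right. Place as right child of M.
Insert R: R < W → go left; R > I → go right; R > L → go right; R < S → go left; R > M → go right; R > N → go right. Place as right child of N.
Insert F: F < W → go left; F < I → go left; F > A → go right. Place as right child of A.
Insert G: G < W → go left; G < I → go left; G > A → go right; G > F → go right. Place as right child of F.
Insert Z: Z > W → go right. Place as right child of W.
Insert V: V < W → go left; V > I → go right; V > L → go right; V > S → go right. Place as right child of S.

G R V Z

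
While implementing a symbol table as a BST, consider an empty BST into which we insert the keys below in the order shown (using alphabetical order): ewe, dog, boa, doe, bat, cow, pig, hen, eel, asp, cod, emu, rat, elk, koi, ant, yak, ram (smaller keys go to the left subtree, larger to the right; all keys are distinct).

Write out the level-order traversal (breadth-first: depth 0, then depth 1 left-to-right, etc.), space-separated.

ewe: root
dog: left child of ewe (depth 1)
boa: left child of dog (depth 2)
doe: right child of boa (depth 3)
bat: left child of boa (depth 3)
cow: left child of doe (depth 4)
pig: right child of ewe (depth 1)
hen: left child of pig (depth 2)
eel: right child of dog (depth 2)
asp: left child of bat (depth 4)
cod: left child of cow (depth 5)
emu: right child of eel (depth 3)
rat: right child of pig (depth 2)
elk: left child of emu (depth 4)
koi: right child of hen (depth 3)
ant: left child of asp (depth 5)
yak: right child of rat (depth 3)
ram: left child of rat (depth 3)

ewe dog pig boa eel hen rat bat doe emu koi ram yak asp cow elk ant cod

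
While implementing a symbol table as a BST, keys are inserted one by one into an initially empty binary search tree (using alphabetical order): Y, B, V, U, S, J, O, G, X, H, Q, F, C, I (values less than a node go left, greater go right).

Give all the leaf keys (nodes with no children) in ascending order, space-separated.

Resulting structure (node: left, right):
  Y: L=B, R=–
  B: L=–, R=V
  V: L=U, R=X
  U: L=S, R=–
  S: L=J, R=–
  J: L=G, R=O
  O: L=–, R=Q
  G: L=F, R=H
  X: L=–, R=–
  H: L=–, R=I
  Q: L=–, R=–
  F: L=C, R=–
  C: L=–, R=–
  I: L=–, R=–

C I Q X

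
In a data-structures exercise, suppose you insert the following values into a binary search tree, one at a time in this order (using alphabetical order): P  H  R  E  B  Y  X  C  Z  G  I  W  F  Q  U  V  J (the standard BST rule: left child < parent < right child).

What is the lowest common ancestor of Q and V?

R

Insert P: tree is empty, so P becomes the root.
Insert H: H < P → go left. Place as left child of P.
Insert R: R > P → go right. Place as right child of P.
Insert E: E < P → go left; E < H → go left. Place as left child of H.
Insert B: B < P → go left; B < H → go left; B < E → go left. Place as left child of E.
Insert Y: Y > P → go right; Y > R → go right. Place as right child of R.
Insert X: X > P → go right; X > R → go right; X < Y → go left. Place as left child of Y.
Insert C: C < P → go left; C < H → go left; C < E → go left; C > B → go right. Place as right child of B.
Insert Z: Z > P → go right; Z > R → go right; Z > Y → go right. Place as right child of Y.
Insert G: G < P → go left; G < H → go left; G > E → go right. Place as right child of E.
Insert I: I < P → go left; I > H → go right. Place as right child of H.
Insert W: W > P → go right; W > R → go right; W < Y → go left; W < X → go left. Place as left child of X.
Insert F: F < P → go left; F < H → go left; F > E → go right; F < G → go left. Place as left child of G.
Insert Q: Q > P → go right; Q < R → go left. Place as left child of R.
Insert U: U > P → go right; U > R → go right; U < Y → go left; U < X → go left; U < W → go left. Place as left child of W.
Insert V: V > P → go right; V > R → go right; V < Y → go left; V < X → go left; V < W → go left; V > U → go right. Place as right child of U.
Insert J: J < P → go left; J > H → go right; J > I → go right. Place as right child of I.

Path to Q: P → R → Q
Path to V: P → R → Y → X → W → U → V
The paths share a prefix ending at R, then split left and right.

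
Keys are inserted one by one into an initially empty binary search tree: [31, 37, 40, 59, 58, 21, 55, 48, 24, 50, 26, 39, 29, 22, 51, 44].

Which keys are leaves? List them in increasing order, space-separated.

Resulting structure (node: left, right):
  31: L=21, R=37
  37: L=–, R=40
  40: L=39, R=59
  59: L=58, R=–
  58: L=55, R=–
  21: L=–, R=24
  55: L=48, R=–
  48: L=44, R=50
  24: L=22, R=26
  50: L=–, R=51
  26: L=–, R=29
  39: L=–, R=–
  29: L=–, R=–
  22: L=–, R=–
  51: L=–, R=–
  44: L=–, R=–

22 29 39 44 51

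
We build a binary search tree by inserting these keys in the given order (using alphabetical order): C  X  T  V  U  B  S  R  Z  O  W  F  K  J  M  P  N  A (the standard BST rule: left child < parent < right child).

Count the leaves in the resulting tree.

C: root
X: right child of C (depth 1)
T: left child of X (depth 2)
V: right child of T (depth 3)
U: left child of V (depth 4)
B: left child of C (depth 1)
S: left child of T (depth 3)
R: left child of S (depth 4)
Z: right child of X (depth 2)
O: left child of R (depth 5)
W: right child of V (depth 4)
F: left child of O (depth 6)
K: right child of F (depth 7)
J: left child of K (depth 8)
M: right child of K (depth 8)
P: right child of O (depth 6)
N: right child of M (depth 9)
A: left child of B (depth 2)

Leaves: A, J, N, P, U, W, Z — 7 in total.

7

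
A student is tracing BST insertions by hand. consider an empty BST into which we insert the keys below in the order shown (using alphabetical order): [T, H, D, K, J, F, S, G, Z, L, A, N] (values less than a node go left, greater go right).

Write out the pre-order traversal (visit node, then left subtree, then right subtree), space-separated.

T: root
H: left child of T (depth 1)
D: left child of H (depth 2)
K: right child of H (depth 2)
J: left child of K (depth 3)
F: right child of D (depth 3)
S: right child of K (depth 3)
G: right child of F (depth 4)
Z: right child of T (depth 1)
L: left child of S (depth 4)
A: left child of D (depth 3)
N: right child of L (depth 5)

T H D A F G K J S L N Z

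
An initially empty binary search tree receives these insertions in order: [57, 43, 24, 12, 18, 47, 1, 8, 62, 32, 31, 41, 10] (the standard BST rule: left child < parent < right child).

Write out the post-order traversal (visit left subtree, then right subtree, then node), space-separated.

10 8 1 18 12 31 41 32 24 47 43 62 57

Insert 57: tree is empty, so 57 becomes the root.
Insert 43: 43 < 57 → go left. Place as left child of 57.
Insert 24: 24 < 57 → go left; 24 < 43 → go left. Place as left child of 43.
Insert 12: 12 < 57 → go left; 12 < 43 → go left; 12 < 24 → go left. Place as left child of 24.
Insert 18: 18 < 57 → go left; 18 < 43 → go left; 18 < 24 → go left; 18 > 12 → go right. Place as right child of 12.
Insert 47: 47 < 57 → go left; 47 > 43 → go right. Place as right child of 43.
Insert 1: 1 < 57 → go left; 1 < 43 → go left; 1 < 24 → go left; 1 < 12 → go left. Place as left child of 12.
Insert 8: 8 < 57 → go left; 8 < 43 → go left; 8 < 24 → go left; 8 < 12 → go left; 8 > 1 → go right. Place as right child of 1.
Insert 62: 62 > 57 → go right. Place as right child of 57.
Insert 32: 32 < 57 → go left; 32 < 43 → go left; 32 > 24 → go right. Place as right child of 24.
Insert 31: 31 < 57 → go left; 31 < 43 → go left; 31 > 24 → go right; 31 < 32 → go left. Place as left child of 32.
Insert 41: 41 < 57 → go left; 41 < 43 → go left; 41 > 24 → go right; 41 > 32 → go right. Place as right child of 32.
Insert 10: 10 < 57 → go left; 10 < 43 → go left; 10 < 24 → go left; 10 < 12 → go left; 10 > 1 → go right; 10 > 8 → go right. Place as right child of 8.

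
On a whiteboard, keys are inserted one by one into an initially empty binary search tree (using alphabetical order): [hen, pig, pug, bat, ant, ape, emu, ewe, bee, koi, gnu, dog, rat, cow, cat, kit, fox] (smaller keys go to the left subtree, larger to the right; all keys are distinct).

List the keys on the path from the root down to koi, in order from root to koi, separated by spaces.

hen pig koi

Insert hen: tree is empty, so hen becomes the root.
Insert pig: pig > hen → go right. Place as right child of hen.
Insert pug: pug > hen → go right; pug > pig → go right. Place as right child of pig.
Insert bat: bat < hen → go left. Place as left child of hen.
Insert ant: ant < hen → go left; ant < bat → go left. Place as left child of bat.
Insert ape: ape < hen → go left; ape < bat → go left; ape > ant → go right. Place as right child of ant.
Insert emu: emu < hen → go left; emu > bat → go right. Place as right child of bat.
Insert ewe: ewe < hen → go left; ewe > bat → go right; ewe > emu → go right. Place as right child of emu.
Insert bee: bee < hen → go left; bee > bat → go right; bee < emu → go left. Place as left child of emu.
Insert koi: koi > hen → go right; koi < pig → go left. Place as left child of pig.
Insert gnu: gnu < hen → go left; gnu > bat → go right; gnu > emu → go right; gnu > ewe → go right. Place as right child of ewe.
Insert dog: dog < hen → go left; dog > bat → go right; dog < emu → go left; dog > bee → go right. Place as right child of bee.
Insert rat: rat > hen → go right; rat > pig → go right; rat > pug → go right. Place as right child of pug.
Insert cow: cow < hen → go left; cow > bat → go right; cow < emu → go left; cow > bee → go right; cow < dog → go left. Place as left child of dog.
Insert cat: cat < hen → go left; cat > bat → go right; cat < emu → go left; cat > bee → go right; cat < dog → go left; cat < cow → go left. Place as left child of cow.
Insert kit: kit > hen → go right; kit < pig → go left; kit < koi → go left. Place as left child of koi.
Insert fox: fox < hen → go left; fox > bat → go right; fox > emu → go right; fox > ewe → go right; fox < gnu → go left. Place as left child of gnu.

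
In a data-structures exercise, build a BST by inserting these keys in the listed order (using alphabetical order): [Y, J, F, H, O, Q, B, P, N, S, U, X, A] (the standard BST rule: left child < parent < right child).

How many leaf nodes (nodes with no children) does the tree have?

5

Y: root
J: left child of Y (depth 1)
F: left child of J (depth 2)
H: right child of F (depth 3)
O: right child of J (depth 2)
Q: right child of O (depth 3)
B: left child of F (depth 3)
P: left child of Q (depth 4)
N: left child of O (depth 3)
S: right child of Q (depth 4)
U: right child of S (depth 5)
X: right child of U (depth 6)
A: left child of B (depth 4)

Leaves: A, H, N, P, X — 5 in total.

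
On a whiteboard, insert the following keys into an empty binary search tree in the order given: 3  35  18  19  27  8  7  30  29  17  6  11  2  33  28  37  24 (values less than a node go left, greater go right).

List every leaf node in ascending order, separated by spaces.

2 6 11 24 28 33 37

Resulting structure (node: left, right):
  3: L=2, R=35
  35: L=18, R=37
  18: L=8, R=19
  19: L=–, R=27
  27: L=24, R=30
  8: L=7, R=17
  7: L=6, R=–
  30: L=29, R=33
  29: L=28, R=–
  17: L=11, R=–
  6: L=–, R=–
  11: L=–, R=–
  2: L=–, R=–
  33: L=–, R=–
  28: L=–, R=–
  37: L=–, R=–
  24: L=–, R=–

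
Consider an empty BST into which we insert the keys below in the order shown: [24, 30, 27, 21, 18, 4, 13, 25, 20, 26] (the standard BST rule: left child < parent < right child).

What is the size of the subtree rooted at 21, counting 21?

24: root
30: right child of 24 (depth 1)
27: left child of 30 (depth 2)
21: left child of 24 (depth 1)
18: left child of 21 (depth 2)
4: left child of 18 (depth 3)
13: right child of 4 (depth 4)
25: left child of 27 (depth 3)
20: right child of 18 (depth 3)
26: right child of 25 (depth 4)

Subtree rooted at 21 contains: 21, 18, 4, 13, 20 — 5 nodes.

5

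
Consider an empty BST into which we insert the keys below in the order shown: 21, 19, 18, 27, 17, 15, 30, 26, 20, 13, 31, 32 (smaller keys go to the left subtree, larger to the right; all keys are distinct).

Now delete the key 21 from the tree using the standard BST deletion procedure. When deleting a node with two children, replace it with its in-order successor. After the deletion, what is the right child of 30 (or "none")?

31

Resulting structure (node: left, right):
  21: L=19, R=27
  19: L=18, R=20
  18: L=17, R=–
  27: L=26, R=30
  17: L=15, R=–
  15: L=13, R=–
  30: L=–, R=31
  26: L=–, R=–
  20: L=–, R=–
  13: L=–, R=–
  31: L=–, R=32
  32: L=–, R=–

Delete 21 (two children — replace with in-order successor).
After deletion, 30's right child: 31.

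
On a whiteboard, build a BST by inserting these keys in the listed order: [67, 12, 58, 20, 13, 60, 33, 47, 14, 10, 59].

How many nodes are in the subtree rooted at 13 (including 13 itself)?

Insert 67: tree is empty, so 67 becomes the root.
Insert 12: 12 < 67 → go left. Place as left child of 67.
Insert 58: 58 < 67 → go left; 58 > 12 → go right. Place as right child of 12.
Insert 20: 20 < 67 → go left; 20 > 12 → go right; 20 < 58 → go left. Place as left child of 58.
Insert 13: 13 < 67 → go left; 13 > 12 → go right; 13 < 58 → go left; 13 < 20 → go left. Place as left child of 20.
Insert 60: 60 < 67 → go left; 60 > 12 → go right; 60 > 58 → go right. Place as right child of 58.
Insert 33: 33 < 67 → go left; 33 > 12 → go right; 33 < 58 → go left; 33 > 20 → go right. Place as right child of 20.
Insert 47: 47 < 67 → go left; 47 > 12 → go right; 47 < 58 → go left; 47 > 20 → go right; 47 > 33 → go right. Place as right child of 33.
Insert 14: 14 < 67 → go left; 14 > 12 → go right; 14 < 58 → go left; 14 < 20 → go left; 14 > 13 → go right. Place as right child of 13.
Insert 10: 10 < 67 → go left; 10 < 12 → go left. Place as left child of 12.
Insert 59: 59 < 67 → go left; 59 > 12 → go right; 59 > 58 → go right; 59 < 60 → go left. Place as left child of 60.

Subtree rooted at 13 contains: 13, 14 — 2 nodes.

2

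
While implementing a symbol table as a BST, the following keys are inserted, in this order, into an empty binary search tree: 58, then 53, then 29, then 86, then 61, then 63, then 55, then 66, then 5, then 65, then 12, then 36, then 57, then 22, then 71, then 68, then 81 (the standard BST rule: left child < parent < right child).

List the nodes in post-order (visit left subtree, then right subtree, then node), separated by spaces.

22 12 5 36 29 57 55 53 65 68 81 71 66 63 61 86 58

58: root
53: left child of 58 (depth 1)
29: left child of 53 (depth 2)
86: right child of 58 (depth 1)
61: left child of 86 (depth 2)
63: right child of 61 (depth 3)
55: right child of 53 (depth 2)
66: right child of 63 (depth 4)
5: left child of 29 (depth 3)
65: left child of 66 (depth 5)
12: right child of 5 (depth 4)
36: right child of 29 (depth 3)
57: right child of 55 (depth 3)
22: right child of 12 (depth 5)
71: right child of 66 (depth 5)
68: left child of 71 (depth 6)
81: right child of 71 (depth 6)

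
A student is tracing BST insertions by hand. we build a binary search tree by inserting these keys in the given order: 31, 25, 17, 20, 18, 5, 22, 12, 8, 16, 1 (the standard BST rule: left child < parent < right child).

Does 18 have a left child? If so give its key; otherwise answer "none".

Insert 31: tree is empty, so 31 becomes the root.
Insert 25: 25 < 31 → go left. Place as left child of 31.
Insert 17: 17 < 31 → go left; 17 < 25 → go left. Place as left child of 25.
Insert 20: 20 < 31 → go left; 20 < 25 → go left; 20 > 17 → go right. Place as right child of 17.
Insert 18: 18 < 31 → go left; 18 < 25 → go left; 18 > 17 → go right; 18 < 20 → go left. Place as left child of 20.
Insert 5: 5 < 31 → go left; 5 < 25 → go left; 5 < 17 → go left. Place as left child of 17.
Insert 22: 22 < 31 → go left; 22 < 25 → go left; 22 > 17 → go right; 22 > 20 → go right. Place as right child of 20.
Insert 12: 12 < 31 → go left; 12 < 25 → go left; 12 < 17 → go left; 12 > 5 → go right. Place as right child of 5.
Insert 8: 8 < 31 → go left; 8 < 25 → go left; 8 < 17 → go left; 8 > 5 → go right; 8 < 12 → go left. Place as left child of 12.
Insert 16: 16 < 31 → go left; 16 < 25 → go left; 16 < 17 → go left; 16 > 5 → go right; 16 > 12 → go right. Place as right child of 12.
Insert 1: 1 < 31 → go left; 1 < 25 → go left; 1 < 17 → go left; 1 < 5 → go left. Place as left child of 5.

none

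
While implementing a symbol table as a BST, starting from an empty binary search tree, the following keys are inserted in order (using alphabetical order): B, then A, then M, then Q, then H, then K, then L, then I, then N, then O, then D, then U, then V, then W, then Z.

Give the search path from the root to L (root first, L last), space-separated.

Insert B: tree is empty, so B becomes the root.
Insert A: A < B → go left. Place as left child of B.
Insert M: M > B → go right. Place as right child of B.
Insert Q: Q > B → go right; Q > M → go right. Place as right child of M.
Insert H: H > B → go right; H < M → go left. Place as left child of M.
Insert K: K > B → go right; K < M → go left; K > H → go right. Place as right child of H.
Insert L: L > B → go right; L < M → go left; L > H → go right; L > K → go right. Place as right child of K.
Insert I: I > B → go right; I < M → go left; I > H → go right; I < K → go left. Place as left child of K.
Insert N: N > B → go right; N > M → go right; N < Q → go left. Place as left child of Q.
Insert O: O > B → go right; O > M → go right; O < Q → go left; O > N → go right. Place as right child of N.
Insert D: D > B → go right; D < M → go left; D < H → go left. Place as left child of H.
Insert U: U > B → go right; U > M → go right; U > Q → go right. Place as right child of Q.
Insert V: V > B → go right; V > M → go right; V > Q → go right; V > U → go right. Place as right child of U.
Insert W: W > B → go right; W > M → go right; W > Q → go right; W > U → go right; W > V → go right. Place as right child of V.
Insert Z: Z > B → go right; Z > M → go right; Z > Q → go right; Z > U → go right; Z > V → go right; Z > W → go right. Place as right child of W.

B M H K L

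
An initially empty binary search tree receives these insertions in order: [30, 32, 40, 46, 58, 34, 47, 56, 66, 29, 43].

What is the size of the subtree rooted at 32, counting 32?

30: root
32: right child of 30 (depth 1)
40: right child of 32 (depth 2)
46: right child of 40 (depth 3)
58: right child of 46 (depth 4)
34: left child of 40 (depth 3)
47: left child of 58 (depth 5)
56: right child of 47 (depth 6)
66: right child of 58 (depth 5)
29: left child of 30 (depth 1)
43: left child of 46 (depth 4)

Subtree rooted at 32 contains: 32, 40, 34, 46, 43, 58, 47, 56, 66 — 9 nodes.

9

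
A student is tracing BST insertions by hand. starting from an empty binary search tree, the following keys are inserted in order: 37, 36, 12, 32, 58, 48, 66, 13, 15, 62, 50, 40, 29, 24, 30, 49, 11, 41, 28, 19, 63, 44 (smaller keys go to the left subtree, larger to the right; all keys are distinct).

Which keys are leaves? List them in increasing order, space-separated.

11 19 28 30 44 49 63

Resulting structure (node: left, right):
  37: L=36, R=58
  36: L=12, R=–
  12: L=11, R=32
  32: L=13, R=–
  58: L=48, R=66
  48: L=40, R=50
  66: L=62, R=–
  13: L=–, R=15
  15: L=–, R=29
  62: L=–, R=63
  50: L=49, R=–
  40: L=–, R=41
  29: L=24, R=30
  24: L=19, R=28
  30: L=–, R=–
  49: L=–, R=–
  11: L=–, R=–
  41: L=–, R=44
  28: L=–, R=–
  19: L=–, R=–
  63: L=–, R=–
  44: L=–, R=–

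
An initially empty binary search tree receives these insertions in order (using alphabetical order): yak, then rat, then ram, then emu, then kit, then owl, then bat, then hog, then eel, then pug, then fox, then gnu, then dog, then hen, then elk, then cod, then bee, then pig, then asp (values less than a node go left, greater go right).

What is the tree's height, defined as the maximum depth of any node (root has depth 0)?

8

Resulting structure (node: left, right):
  yak: L=rat, R=–
  rat: L=ram, R=–
  ram: L=emu, R=–
  emu: L=bat, R=kit
  kit: L=hog, R=owl
  owl: L=–, R=pug
  bat: L=asp, R=eel
  hog: L=fox, R=–
  eel: L=dog, R=elk
  pug: L=pig, R=–
  fox: L=–, R=gnu
  gnu: L=–, R=hen
  dog: L=cod, R=–
  hen: L=–, R=–
  elk: L=–, R=–
  cod: L=bee, R=–
  bee: L=–, R=–
  pig: L=–, R=–
  asp: L=–, R=–

The deepest node is hen at depth 8.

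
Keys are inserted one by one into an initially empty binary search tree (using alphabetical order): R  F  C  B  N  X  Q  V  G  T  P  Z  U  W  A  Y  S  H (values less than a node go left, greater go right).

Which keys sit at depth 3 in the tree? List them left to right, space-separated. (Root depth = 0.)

B G Q T W Y

R: root
F: left child of R (depth 1)
C: left child of F (depth 2)
B: left child of C (depth 3)
N: right child of F (depth 2)
X: right child of R (depth 1)
Q: right child of N (depth 3)
V: left child of X (depth 2)
G: left child of N (depth 3)
T: left child of V (depth 3)
P: left child of Q (depth 4)
Z: right child of X (depth 2)
U: right child of T (depth 4)
W: right child of V (depth 3)
A: left child of B (depth 4)
Y: left child of Z (depth 3)
S: left child of T (depth 4)
H: right child of G (depth 4)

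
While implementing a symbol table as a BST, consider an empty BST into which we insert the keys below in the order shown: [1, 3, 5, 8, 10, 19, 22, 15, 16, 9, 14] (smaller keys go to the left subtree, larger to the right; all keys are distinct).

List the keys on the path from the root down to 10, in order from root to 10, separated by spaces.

Insert 1: tree is empty, so 1 becomes the root.
Insert 3: 3 > 1 → go right. Place as right child of 1.
Insert 5: 5 > 1 → go right; 5 > 3 → go right. Place as right child of 3.
Insert 8: 8 > 1 → go right; 8 > 3 → go right; 8 > 5 → go right. Place as right child of 5.
Insert 10: 10 > 1 → go right; 10 > 3 → go right; 10 > 5 → go right; 10 > 8 → go right. Place as right child of 8.
Insert 19: 19 > 1 → go right; 19 > 3 → go right; 19 > 5 → go right; 19 > 8 → go right; 19 > 10 → go right. Place as right child of 10.
Insert 22: 22 > 1 → go right; 22 > 3 → go right; 22 > 5 → go right; 22 > 8 → go right; 22 > 10 → go right; 22 > 19 → go right. Place as right child of 19.
Insert 15: 15 > 1 → go right; 15 > 3 → go right; 15 > 5 → go right; 15 > 8 → go right; 15 > 10 → go right; 15 < 19 → go left. Place as left child of 19.
Insert 16: 16 > 1 → go right; 16 > 3 → go right; 16 > 5 → go right; 16 > 8 → go right; 16 > 10 → go right; 16 < 19 → go left; 16 > 15 → go right. Place as right child of 15.
Insert 9: 9 > 1 → go right; 9 > 3 → go right; 9 > 5 → go right; 9 > 8 → go right; 9 < 10 → go left. Place as left child of 10.
Insert 14: 14 > 1 → go right; 14 > 3 → go right; 14 > 5 → go right; 14 > 8 → go right; 14 > 10 → go right; 14 < 19 → go left; 14 < 15 → go left. Place as left child of 15.

1 3 5 8 10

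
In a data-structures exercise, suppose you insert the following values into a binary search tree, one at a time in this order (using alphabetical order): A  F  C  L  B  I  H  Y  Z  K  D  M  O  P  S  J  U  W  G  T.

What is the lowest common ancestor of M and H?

L

A: root
F: right child of A (depth 1)
C: left child of F (depth 2)
L: right child of F (depth 2)
B: left child of C (depth 3)
I: left child of L (depth 3)
H: left child of I (depth 4)
Y: right child of L (depth 3)
Z: right child of Y (depth 4)
K: right child of I (depth 4)
D: right child of C (depth 3)
M: left child of Y (depth 4)
O: right child of M (depth 5)
P: right child of O (depth 6)
S: right child of P (depth 7)
J: left child of K (depth 5)
U: right child of S (depth 8)
W: right child of U (depth 9)
G: left child of H (depth 5)
T: left child of U (depth 9)

Path to M: A → F → L → Y → M
Path to H: A → F → L → I → H
The paths share a prefix ending at L, then split left and right.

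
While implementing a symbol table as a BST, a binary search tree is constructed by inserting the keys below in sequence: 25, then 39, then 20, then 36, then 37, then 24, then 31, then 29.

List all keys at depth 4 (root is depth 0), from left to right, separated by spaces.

Resulting structure (node: left, right):
  25: L=20, R=39
  39: L=36, R=–
  20: L=–, R=24
  36: L=31, R=37
  37: L=–, R=–
  24: L=–, R=–
  31: L=29, R=–
  29: L=–, R=–

29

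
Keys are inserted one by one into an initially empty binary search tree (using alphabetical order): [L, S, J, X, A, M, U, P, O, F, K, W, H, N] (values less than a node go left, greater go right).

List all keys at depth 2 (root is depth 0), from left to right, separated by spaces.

Insert L: tree is empty, so L becomes the root.
Insert S: S > L → go right. Place as right child of L.
Insert J: J < L → go left. Place as left child of L.
Insert X: X > L → go right; X > S → go right. Place as right child of S.
Insert A: A < L → go left; A < J → go left. Place as left child of J.
Insert M: M > L → go right; M < S → go left. Place as left child of S.
Insert U: U > L → go right; U > S → go right; U < X → go left. Place as left child of X.
Insert P: P > L → go right; P < S → go left; P > M → go right. Place as right child of M.
Insert O: O > L → go right; O < S → go left; O > M → go right; O < P → go left. Place as left child of P.
Insert F: F < L → go left; F < J → go left; F > A → go right. Place as right child of A.
Insert K: K < L → go left; K > J → go right. Place as right child of J.
Insert W: W > L → go right; W > S → go right; W < X → go left; W > U → go right. Place as right child of U.
Insert H: H < L → go left; H < J → go left; H > A → go right; H > F → go right. Place as right child of F.
Insert N: N > L → go right; N < S → go left; N > M → go right; N < P → go left; N < O → go left. Place as left child of O.

A K M X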